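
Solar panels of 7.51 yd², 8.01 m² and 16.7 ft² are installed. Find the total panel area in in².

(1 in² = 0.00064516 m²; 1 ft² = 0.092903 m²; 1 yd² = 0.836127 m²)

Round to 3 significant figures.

7.51 yd² × 0.836127 = 6.27931 m²
8.01 m² (already m²)
16.7 ft² × 0.092903 = 1.55148 m²
Total: 6.27931 + 8.01 + 1.55148 = 15.8408 m²
In in²: 15.8408 / 0.00064516 = 24553.3 in²

2.46×10⁴ in²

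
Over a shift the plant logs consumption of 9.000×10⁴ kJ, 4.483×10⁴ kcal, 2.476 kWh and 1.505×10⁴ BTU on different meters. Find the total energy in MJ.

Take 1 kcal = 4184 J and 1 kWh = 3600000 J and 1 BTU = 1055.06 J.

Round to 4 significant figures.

302.4 MJ

9.000×10⁴ kJ × 1000 = 9×10⁷ J
4.483×10⁴ kcal × 4184 = 1.87569×10⁸ J
2.476 kWh × 3600000 = 8.9136×10⁶ J
1.505×10⁴ BTU × 1055.06 = 1.58787×10⁷ J
Combined: 9×10⁷ + 1.87569×10⁸ + 8.9136×10⁶ + 1.58787×10⁷ = 3.02361×10⁸ J
In MJ: 3.02361×10⁸ / 1000000 = 302.361 MJ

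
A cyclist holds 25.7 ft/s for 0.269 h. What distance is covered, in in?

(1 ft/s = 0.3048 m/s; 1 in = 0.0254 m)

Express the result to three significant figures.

25.7 ft/s × 0.3048 → 7.83336 m/s
0.269 h × 3600 → 968.4 s
d = v × t = 7.83336 m/s × 968.4 s = 7585.83 m
7585.83 m ÷ (0.0254 m/in) = 298655 in

2.99×10⁵ in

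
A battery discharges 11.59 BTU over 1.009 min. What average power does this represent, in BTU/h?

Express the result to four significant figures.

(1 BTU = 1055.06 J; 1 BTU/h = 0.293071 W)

689.2 BTU/h

11.59 BTU × 1055.06 → 12228.1 J
1.009 min × 60 → 60.54 s
P = E / t = 12228.1 J / 60.54 s = 201.984 W
201.984 W ÷ (0.293071 W/BTU/h) = 689.198 BTU/h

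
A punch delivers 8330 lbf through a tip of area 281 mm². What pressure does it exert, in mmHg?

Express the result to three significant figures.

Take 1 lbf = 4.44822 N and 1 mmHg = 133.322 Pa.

8330 lbf × 4.44822 = 37053.7 N
281 mm² × 10⁻⁶ = 2.81×10⁻⁴ m²
P = F / A = 37053.7 N / 2.81×10⁻⁴ m² = 1.31864×10⁸ Pa
1.31864×10⁸ Pa ÷ (133.322 Pa/mmHg) = 989064 mmHg

9.89×10⁵ mmHg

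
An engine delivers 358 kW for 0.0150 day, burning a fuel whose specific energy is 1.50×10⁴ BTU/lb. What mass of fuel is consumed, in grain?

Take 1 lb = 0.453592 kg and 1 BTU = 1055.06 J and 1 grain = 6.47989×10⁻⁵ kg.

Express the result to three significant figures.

358 kW → 358000 W
0.0150 day → 1296 s
E = P × t = 358000 × 1296 = 4.63968×10⁸ J
1.50×10⁴ BTU/lb → 3.48902×10⁷ J/kg
m = E / e_s = 4.63968×10⁸ / 3.48902×10⁷ = 13.2979 kg
In grain: 13.2979 / 6.47989×10⁻⁵ = 205218 grain

2.05×10⁵ grain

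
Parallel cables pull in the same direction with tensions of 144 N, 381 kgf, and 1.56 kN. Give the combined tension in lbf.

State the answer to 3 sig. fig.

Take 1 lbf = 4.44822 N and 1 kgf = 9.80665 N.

1220 lbf

144 N (already N)
381 kgf × 9.80665 → 3736.33 N
1.56 kN × 1000 → 1560 N
Combined: 144 + 3736.33 + 1560 = 5440.33 N
In lbf: 5440.33 / 4.44822 = 1223.04 lbf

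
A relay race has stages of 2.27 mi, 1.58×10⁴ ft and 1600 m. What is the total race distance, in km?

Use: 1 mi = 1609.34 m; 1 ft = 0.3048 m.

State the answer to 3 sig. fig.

2.27 mi × 1609.34 = 3653.2 m
1.58×10⁴ ft × 0.3048 = 4815.84 m
1600 m (already m)
Total: 3653.2 + 4815.84 + 1600 = 10069 m
In km: 10069 / 1000 = 10.069 km

10.1 km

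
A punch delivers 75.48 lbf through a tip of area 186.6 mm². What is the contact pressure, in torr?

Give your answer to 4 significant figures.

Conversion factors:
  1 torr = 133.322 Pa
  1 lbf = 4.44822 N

1.350×10⁴ torr

75.48 lbf × 4.44822 → 335.752 N
186.6 mm² × 10⁻⁶ → 1.866×10⁻⁴ m²
P = F / A = 335.752 N / 1.866×10⁻⁴ m² = 1.79931×10⁶ Pa
1.79931×10⁶ Pa ÷ (133.322 Pa/torr) = 13496 torr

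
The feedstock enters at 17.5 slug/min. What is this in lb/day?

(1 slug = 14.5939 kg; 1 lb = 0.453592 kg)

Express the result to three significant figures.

17.5 slug/min × 14.5939 kg/slug ÷ 60 s/min = 4.25655 kg/s
4.25655 kg/s ÷ 0.453592 kg/lb × 86400 s/day = 810786 lb/day

8.11×10⁵ lb/day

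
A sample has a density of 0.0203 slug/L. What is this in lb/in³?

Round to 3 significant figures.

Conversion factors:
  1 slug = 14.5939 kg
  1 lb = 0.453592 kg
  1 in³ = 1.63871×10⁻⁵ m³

0.0203 slug/L × 14.5939 kg/slug ÷ 0.001 m³/L = 296.256 kg/m³
296.256 kg/m³ ÷ 0.453592 kg/lb × 1.63871×10⁻⁵ m³/in³ = 0.010703 lb/in³

0.0107 lb/in³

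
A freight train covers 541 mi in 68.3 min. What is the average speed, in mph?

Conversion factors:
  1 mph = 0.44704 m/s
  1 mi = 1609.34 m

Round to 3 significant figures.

541 mi × 1609.34 → 870653 m
68.3 min × 60 → 4098 s
v = d / t = 870653 m / 4098 s = 212.458 m/s
212.458 m/s ÷ (0.44704 m/s/mph) = 475.255 mph

475 mph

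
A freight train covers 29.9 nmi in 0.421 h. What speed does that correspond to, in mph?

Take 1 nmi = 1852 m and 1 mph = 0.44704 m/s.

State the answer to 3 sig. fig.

81.7 mph

29.9 nmi × 1852 = 55374.8 m
0.421 h × 3600 = 1515.6 s
v = d / t = 55374.8 m / 1515.6 s = 36.5366 m/s
36.5366 m/s ÷ (0.44704 m/s/mph) = 81.73 mph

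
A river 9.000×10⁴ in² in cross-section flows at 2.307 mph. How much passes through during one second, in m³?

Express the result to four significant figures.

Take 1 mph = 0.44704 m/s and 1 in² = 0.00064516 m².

59.88 m³

2.307 mph × 0.44704 = 1.03132 m/s
9.000×10⁴ in² × 0.00064516 = 58.0644 m²
V = v × A × t = 1.03132 m/s × 58.0644 m² × 1 s = 59.883 m³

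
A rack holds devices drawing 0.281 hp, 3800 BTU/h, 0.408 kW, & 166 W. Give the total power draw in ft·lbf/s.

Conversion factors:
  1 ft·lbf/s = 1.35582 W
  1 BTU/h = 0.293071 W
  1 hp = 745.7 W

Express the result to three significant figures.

0.281 hp × 745.7 → 209.542 W
3800 BTU/h × 0.293071 → 1113.67 W
0.408 kW × 1000 → 408 W
166 W (already W)
Combined: 209.542 + 1113.67 + 408 + 166 = 1897.21 W
In ft·lbf/s: 1897.21 / 1.35582 = 1399.31 ft·lbf/s

1400 ft·lbf/s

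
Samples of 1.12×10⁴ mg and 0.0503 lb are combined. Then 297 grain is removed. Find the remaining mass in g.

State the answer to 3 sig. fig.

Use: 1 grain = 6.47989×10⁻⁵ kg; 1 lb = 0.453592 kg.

1.12×10⁴ mg × 10⁻⁶ → 0.0112 kg
0.0503 lb × 0.453592 → 0.0228157 kg
297 grain × 6.47989×10⁻⁵ → 0.0192453 kg
Result: 0.0112 + 0.0228157 − 0.0192453 = 0.0147704 kg
In g: 0.0147704 / 0.001 = 14.7704 g

14.8 g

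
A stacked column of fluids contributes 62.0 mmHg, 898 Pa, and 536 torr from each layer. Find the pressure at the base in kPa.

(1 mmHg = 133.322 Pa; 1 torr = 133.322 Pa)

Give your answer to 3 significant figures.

62.0 mmHg × 133.322 = 8265.96 Pa
898 Pa (already Pa)
536 torr × 133.322 = 71460.6 Pa
Sum: 8265.96 + 898 + 71460.6 = 80624.6 Pa
In kPa: 80624.6 / 1000 = 80.6246 kPa

80.6 kPa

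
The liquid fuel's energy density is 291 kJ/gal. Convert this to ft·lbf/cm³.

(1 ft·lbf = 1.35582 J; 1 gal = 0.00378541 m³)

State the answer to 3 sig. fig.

56.7 ft·lbf/cm³

291 kJ/gal × 1000 J/kJ ÷ 0.00378541 m³/gal = 7.68741×10⁷ J/m³
7.68741×10⁷ J/m³ ÷ 1.35582 J/ft·lbf × 10⁻⁶ m³/cm³ = 56.6993 ft·lbf/cm³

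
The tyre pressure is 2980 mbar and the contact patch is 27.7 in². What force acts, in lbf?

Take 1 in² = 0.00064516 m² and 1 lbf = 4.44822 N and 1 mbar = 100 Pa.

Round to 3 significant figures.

2980 mbar × 100 = 298000 Pa
27.7 in² × 0.00064516 = 0.0178709 m²
F = P × A = 298000 Pa × 0.0178709 m² = 5325.53 N
5325.53 N ÷ (4.44822 N/lbf) = 1197.23 lbf

1200 lbf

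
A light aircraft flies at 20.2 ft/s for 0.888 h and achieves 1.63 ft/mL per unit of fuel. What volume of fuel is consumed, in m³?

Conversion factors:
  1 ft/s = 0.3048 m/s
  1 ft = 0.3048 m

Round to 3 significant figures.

0.0396 m³

20.2 ft/s → 6.15696 m/s
0.888 h → 3196.8 s
d = v × t = 6.15696 × 3196.8 = 19682.6 m
1.63 ft/mL → 496824 m/m³
V = d / (distance per unit fuel) = 19682.6 / 496824 = 0.0396168 m³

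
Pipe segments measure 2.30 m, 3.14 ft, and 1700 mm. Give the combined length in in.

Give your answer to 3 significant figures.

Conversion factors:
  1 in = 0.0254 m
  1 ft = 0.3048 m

195 in

2.30 m (already m)
3.14 ft × 0.3048 = 0.957072 m
1700 mm × 0.001 = 1.7 m
Sum: 2.3 + 0.957072 + 1.7 = 4.95707 m
In in: 4.95707 / 0.0254 = 195.16 in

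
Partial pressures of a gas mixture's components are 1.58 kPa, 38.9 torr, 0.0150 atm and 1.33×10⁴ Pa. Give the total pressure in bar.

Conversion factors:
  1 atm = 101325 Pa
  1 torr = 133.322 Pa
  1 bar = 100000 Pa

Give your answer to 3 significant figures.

0.216 bar

1.58 kPa × 1000 → 1580 Pa
38.9 torr × 133.322 → 5186.23 Pa
0.0150 atm × 101325 → 1519.88 Pa
1.33×10⁴ Pa (already Pa)
Total: 1580 + 5186.23 + 1519.88 + 13300 = 21586.1 Pa
In bar: 21586.1 / 100000 = 0.215861 bar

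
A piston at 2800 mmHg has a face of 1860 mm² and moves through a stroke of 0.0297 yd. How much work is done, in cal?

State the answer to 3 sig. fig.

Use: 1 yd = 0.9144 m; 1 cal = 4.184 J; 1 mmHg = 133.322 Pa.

4.51 cal

2800 mmHg → 373302 Pa
1860 mm² → 0.00186 m²
F = P × A = 373302 × 0.00186 = 694.342 N
0.0297 yd → 0.0271577 m
W = F × d = 694.342 × 0.0271577 = 18.8567 J
In cal: 18.8567 / 4.184 = 4.50686 cal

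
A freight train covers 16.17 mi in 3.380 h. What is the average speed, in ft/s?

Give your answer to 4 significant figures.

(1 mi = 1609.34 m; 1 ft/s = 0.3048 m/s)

16.17 mi × 1609.34 → 26023 m
3.380 h × 3600 → 12168 s
v = d / t = 26023 m / 12168 s = 2.13864 m/s
2.13864 m/s ÷ (0.3048 m/s/ft/s) = 7.01654 ft/s

7.017 ft/s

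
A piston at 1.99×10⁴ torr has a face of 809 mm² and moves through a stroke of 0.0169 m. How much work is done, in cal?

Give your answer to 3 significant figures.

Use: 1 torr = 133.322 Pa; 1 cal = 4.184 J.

1.99×10⁴ torr → 2.65311×10⁶ Pa
809 mm² → 8.09×10⁻⁴ m²
F = P × A = 2.65311×10⁶ × 8.09×10⁻⁴ = 2146.37 N
W = F × d = 2146.37 × 0.0169 = 36.2737 J
In cal: 36.2737 / 4.184 = 8.66962 cal

8.67 cal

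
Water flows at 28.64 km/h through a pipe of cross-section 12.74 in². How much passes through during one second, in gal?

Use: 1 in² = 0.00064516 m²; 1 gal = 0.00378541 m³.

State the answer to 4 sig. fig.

28.64 km/h × (1/3.6) = 7.95556 m/s
12.74 in² × 0.00064516 = 0.00821934 m²
V = v × A × t = 7.95556 m/s × 0.00821934 m² × 1 s = 0.0653895 m³
0.0653895 m³ ÷ (0.00378541 m³/gal) = 17.2741 gal

17.27 gal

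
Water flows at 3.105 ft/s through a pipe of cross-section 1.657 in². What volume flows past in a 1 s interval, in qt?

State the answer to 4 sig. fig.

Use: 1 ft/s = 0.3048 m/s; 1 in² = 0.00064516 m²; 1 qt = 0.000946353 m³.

1.069 qt

3.105 ft/s × 0.3048 → 0.946404 m/s
1.657 in² × 0.00064516 → 0.00106903 m²
V = v × A × t = 0.946404 m/s × 0.00106903 m² × 1 s = 0.00101173 m³
0.00101173 m³ ÷ (0.000946353 m³/qt) = 1.06908 qt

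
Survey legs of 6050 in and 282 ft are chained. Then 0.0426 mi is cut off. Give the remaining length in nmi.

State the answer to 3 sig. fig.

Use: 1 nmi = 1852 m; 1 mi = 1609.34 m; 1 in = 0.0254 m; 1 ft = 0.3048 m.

6050 in × 0.0254 → 153.67 m
282 ft × 0.3048 → 85.9536 m
0.0426 mi × 1609.34 → 68.5579 m
Result: 153.67 + 85.9536 − 68.5579 = 171.066 m
In nmi: 171.066 / 1852 = 0.0923683 nmi

0.0924 nmi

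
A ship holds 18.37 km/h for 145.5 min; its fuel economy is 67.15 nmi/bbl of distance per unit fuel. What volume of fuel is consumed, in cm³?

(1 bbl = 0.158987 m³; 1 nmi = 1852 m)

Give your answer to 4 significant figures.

18.37 km/h → 5.10278 m/s
145.5 min → 8730 s
d = v × t = 5.10278 × 8730 = 44547.3 m
67.15 nmi/bbl → 782214 m/m³
V = d / (distance per unit fuel) = 44547.3 / 782214 = 0.0569503 m³
In cm³: 0.0569503 / 10⁻⁶ = 56950.3 cm³

5.695×10⁴ cm³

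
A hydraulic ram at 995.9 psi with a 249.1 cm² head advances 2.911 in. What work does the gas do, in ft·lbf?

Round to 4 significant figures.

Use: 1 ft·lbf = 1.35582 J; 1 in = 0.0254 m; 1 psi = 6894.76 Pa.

9328 ft·lbf

995.9 psi → 6.86649×10⁶ Pa
249.1 cm² → 0.02491 m²
F = P × A = 6.86649×10⁶ × 0.02491 = 171044 N
2.911 in → 0.0739394 m
W = F × d = 171044 × 0.0739394 = 12646.9 J
In ft·lbf: 12646.9 / 1.35582 = 9327.86 ft·lbf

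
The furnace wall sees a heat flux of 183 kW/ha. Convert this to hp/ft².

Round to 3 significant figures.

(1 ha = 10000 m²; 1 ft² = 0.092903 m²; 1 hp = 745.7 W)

0.00228 hp/ft²

183 kW/ha × 1000 W/kW ÷ 10000 m²/ha = 18.3 W/m²
18.3 W/m² ÷ 745.7 W/hp × 0.092903 m²/ft² = 0.0022799 hp/ft²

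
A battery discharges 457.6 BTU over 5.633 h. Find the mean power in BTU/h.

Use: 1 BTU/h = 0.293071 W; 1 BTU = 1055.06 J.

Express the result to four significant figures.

457.6 BTU × 1055.06 → 482795 J
5.633 h × 3600 → 20278.8 s
P = E / t = 482795 J / 20278.8 s = 23.8079 W
23.8079 W ÷ (0.293071 W/BTU/h) = 81.2359 BTU/h

81.24 BTU/h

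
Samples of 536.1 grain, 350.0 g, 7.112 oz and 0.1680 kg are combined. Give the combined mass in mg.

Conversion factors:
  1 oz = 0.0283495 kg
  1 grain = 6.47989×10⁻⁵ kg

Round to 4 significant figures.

536.1 grain × 6.47989×10⁻⁵ → 0.0347387 kg
350.0 g × 0.001 → 0.35 kg
7.112 oz × 0.0283495 → 0.201622 kg
0.1680 kg (already kg)
Total: 0.0347387 + 0.35 + 0.201622 + 0.168 = 0.754361 kg
In mg: 0.754361 / 10⁻⁶ = 754361 mg

7.544×10⁵ mg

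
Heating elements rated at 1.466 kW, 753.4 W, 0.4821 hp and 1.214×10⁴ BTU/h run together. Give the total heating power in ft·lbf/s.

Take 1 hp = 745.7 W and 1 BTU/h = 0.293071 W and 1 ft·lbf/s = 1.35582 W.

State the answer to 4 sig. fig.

4526 ft·lbf/s

1.466 kW × 1000 → 1466 W
753.4 W (already W)
0.4821 hp × 745.7 → 359.502 W
1.214×10⁴ BTU/h × 0.293071 → 3557.88 W
Total: 1466 + 753.4 + 359.502 + 3557.88 = 6136.78 W
In ft·lbf/s: 6136.78 / 1.35582 = 4526.25 ft·lbf/s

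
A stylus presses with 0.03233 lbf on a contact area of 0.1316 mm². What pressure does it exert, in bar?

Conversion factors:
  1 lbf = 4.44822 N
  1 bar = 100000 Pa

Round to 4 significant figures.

0.03233 lbf × 4.44822 = 0.143811 N
0.1316 mm² × 10⁻⁶ = 1.316×10⁻⁷ m²
P = F / A = 0.143811 N / 1.316×10⁻⁷ m² = 1.09279×10⁶ Pa
1.09279×10⁶ Pa ÷ (100000 Pa/bar) = 10.9279 bar

10.93 bar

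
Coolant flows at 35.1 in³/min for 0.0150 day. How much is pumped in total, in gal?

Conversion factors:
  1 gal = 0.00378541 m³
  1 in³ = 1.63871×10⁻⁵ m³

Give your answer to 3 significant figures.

3.28 gal

35.1 in³/min → 9.58645×10⁻⁶ m³/s
0.0150 day → 1296 s
V = Q × t = 9.58645×10⁻⁶ × 1296 = 0.012424 m³
In gal: 0.012424 / 0.00378541 = 3.28208 gal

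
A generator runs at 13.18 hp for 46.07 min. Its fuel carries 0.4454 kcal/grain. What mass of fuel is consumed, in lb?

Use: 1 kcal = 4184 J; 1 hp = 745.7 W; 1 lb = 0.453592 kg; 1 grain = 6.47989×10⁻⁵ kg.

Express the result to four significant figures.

2.083 lb

13.18 hp → 9828.33 W
46.07 min → 2764.2 s
E = P × t = 9828.33 × 2764.2 = 2.71675×10⁷ J
0.4454 kcal/grain → 2.8759×10⁷ J/kg
m = E / e_s = 2.71675×10⁷ / 2.8759×10⁷ = 0.944661 kg
In lb: 0.944661 / 0.453592 = 2.08262 lb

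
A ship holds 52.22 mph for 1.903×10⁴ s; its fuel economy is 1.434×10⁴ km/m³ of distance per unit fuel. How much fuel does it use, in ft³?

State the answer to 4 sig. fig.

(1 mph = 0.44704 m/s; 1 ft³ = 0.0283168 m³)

1.094 ft³

52.22 mph → 23.3444 m/s
d = v × t = 23.3444 × 19030 = 444244 m
1.434×10⁴ km/m³ → 1.434×10⁷ m/m³
V = d / (distance per unit fuel) = 444244 / 1.434×10⁷ = 0.0309794 m³
In ft³: 0.0309794 / 0.0283168 = 1.09403 ft³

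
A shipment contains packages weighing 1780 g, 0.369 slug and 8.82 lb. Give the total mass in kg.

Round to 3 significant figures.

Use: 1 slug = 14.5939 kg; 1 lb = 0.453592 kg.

1780 g × 0.001 → 1.78 kg
0.369 slug × 14.5939 → 5.38515 kg
8.82 lb × 0.453592 → 4.00068 kg
Sum: 1.78 + 5.38515 + 4.00068 = 11.1658 kg

11.2 kg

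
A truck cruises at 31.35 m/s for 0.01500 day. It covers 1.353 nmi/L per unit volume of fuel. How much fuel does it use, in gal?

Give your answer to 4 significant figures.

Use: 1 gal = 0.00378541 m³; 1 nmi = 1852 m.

4.283 gal

0.01500 day → 1296 s
d = v × t = 31.35 × 1296 = 40629.6 m
1.353 nmi/L → 2.50576×10⁶ m/m³
V = d / (distance per unit fuel) = 40629.6 / 2.50576×10⁶ = 0.0162145 m³
In gal: 0.0162145 / 0.00378541 = 4.28342 gal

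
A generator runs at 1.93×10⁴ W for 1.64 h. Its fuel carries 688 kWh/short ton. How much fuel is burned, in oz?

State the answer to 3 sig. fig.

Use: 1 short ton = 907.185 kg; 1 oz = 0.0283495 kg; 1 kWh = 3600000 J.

1.64 h → 5904 s
E = P × t = 19300 × 5904 = 1.13947×10⁸ J
688 kWh/short ton → 2.7302×10⁶ J/kg
m = E / e_s = 1.13947×10⁸ / 2.7302×10⁶ = 41.7358 kg
In oz: 41.7358 / 0.0283495 = 1472.19 oz

1470 oz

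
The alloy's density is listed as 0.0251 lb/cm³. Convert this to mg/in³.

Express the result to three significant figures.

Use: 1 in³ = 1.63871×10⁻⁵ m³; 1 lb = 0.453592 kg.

1.87×10⁵ mg/in³

0.0251 lb/cm³ × 0.453592 kg/lb ÷ 10⁻⁶ m³/cm³ = 11385.2 kg/m³
11385.2 kg/m³ ÷ 10⁻⁶ kg/mg × 1.63871×10⁻⁵ m³/in³ = 186570 mg/in³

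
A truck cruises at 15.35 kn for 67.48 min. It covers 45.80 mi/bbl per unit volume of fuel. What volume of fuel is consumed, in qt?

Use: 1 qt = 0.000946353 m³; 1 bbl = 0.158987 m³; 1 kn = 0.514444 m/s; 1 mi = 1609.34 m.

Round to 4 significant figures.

72.87 qt

15.35 kn → 7.89672 m/s
67.48 min → 4048.8 s
d = v × t = 7.89672 × 4048.8 = 31972.2 m
45.80 mi/bbl → 463609 m/m³
V = d / (distance per unit fuel) = 31972.2 / 463609 = 0.0689637 m³
In qt: 0.0689637 / 0.000946353 = 72.8731 qt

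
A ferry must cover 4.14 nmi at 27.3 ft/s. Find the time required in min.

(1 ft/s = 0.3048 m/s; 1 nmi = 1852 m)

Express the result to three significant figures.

4.14 nmi × 1852 = 7667.28 m
27.3 ft/s × 0.3048 = 8.32104 m/s
t = d / v = 7667.28 m / 8.32104 m/s = 921.433 s
921.433 s ÷ (60 s/min) = 15.3572 min

15.4 min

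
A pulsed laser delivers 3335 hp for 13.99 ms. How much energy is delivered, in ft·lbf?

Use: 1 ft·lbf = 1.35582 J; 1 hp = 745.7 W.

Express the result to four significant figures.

2.566×10⁴ ft·lbf

3335 hp × 745.7 = 2.48691×10⁶ W
13.99 ms × 0.001 = 0.01399 s
E = P × t = 2.48691×10⁶ W × 0.01399 s = 34791.9 J
34791.9 J ÷ (1.35582 J/ft·lbf) = 25661.1 ft·lbf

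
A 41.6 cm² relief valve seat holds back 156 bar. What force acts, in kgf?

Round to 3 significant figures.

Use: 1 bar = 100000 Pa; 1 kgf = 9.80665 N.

156 bar × 100000 = 1.56×10⁷ Pa
41.6 cm² × 0.0001 = 0.00416 m²
F = P × A = 1.56×10⁷ Pa × 0.00416 m² = 64896 N
64896 N ÷ (9.80665 N/kgf) = 6617.55 kgf

6620 kgf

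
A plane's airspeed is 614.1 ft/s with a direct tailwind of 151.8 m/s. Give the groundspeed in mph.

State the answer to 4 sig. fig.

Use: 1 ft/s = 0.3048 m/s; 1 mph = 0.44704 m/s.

758.3 mph

614.1 ft/s × 0.3048 = 187.178 m/s
151.8 m/s (already m/s)
Combined: 187.178 + 151.8 = 338.978 m/s
In mph: 338.978 / 0.44704 = 758.272 mph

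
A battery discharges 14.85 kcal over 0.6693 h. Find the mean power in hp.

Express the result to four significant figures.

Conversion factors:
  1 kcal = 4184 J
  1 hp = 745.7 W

14.85 kcal × 4184 = 62132.4 J
0.6693 h × 3600 = 2409.48 s
P = E / t = 62132.4 J / 2409.48 s = 25.7866 W
25.7866 W ÷ (745.7 W/hp) = 0.0345804 hp

0.03458 hp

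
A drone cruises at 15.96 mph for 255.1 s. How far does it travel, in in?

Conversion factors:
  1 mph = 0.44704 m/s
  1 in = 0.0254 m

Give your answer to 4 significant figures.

15.96 mph × 0.44704 = 7.13476 m/s
d = v × t = 7.13476 m/s × 255.1 s = 1820.08 m
1820.08 m ÷ (0.0254 m/in) = 71656.7 in

7.166×10⁴ in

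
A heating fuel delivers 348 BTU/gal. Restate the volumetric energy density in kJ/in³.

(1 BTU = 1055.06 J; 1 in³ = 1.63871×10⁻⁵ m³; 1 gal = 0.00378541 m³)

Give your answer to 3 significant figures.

1.59 kJ/in³

348 BTU/gal × 1055.06 J/BTU ÷ 0.00378541 m³/gal = 9.69937×10⁷ J/m³
9.69937×10⁷ J/m³ ÷ 1000 J/kJ × 1.63871×10⁻⁵ m³/in³ = 1.58945 kJ/in³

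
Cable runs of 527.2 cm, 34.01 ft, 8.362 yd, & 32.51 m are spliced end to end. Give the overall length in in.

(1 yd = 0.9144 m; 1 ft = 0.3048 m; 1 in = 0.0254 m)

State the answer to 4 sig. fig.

527.2 cm × 0.01 = 5.272 m
34.01 ft × 0.3048 = 10.3662 m
8.362 yd × 0.9144 = 7.64621 m
32.51 m (already m)
Sum: 5.272 + 10.3662 + 7.64621 + 32.51 = 55.7944 m
In in: 55.7944 / 0.0254 = 2196.63 in

2197 in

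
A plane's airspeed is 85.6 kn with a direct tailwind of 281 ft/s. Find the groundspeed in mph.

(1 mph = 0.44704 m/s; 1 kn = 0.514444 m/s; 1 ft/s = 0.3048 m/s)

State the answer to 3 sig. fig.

85.6 kn × 0.514444 → 44.0364 m/s
281 ft/s × 0.3048 → 85.6488 m/s
Total: 44.0364 + 85.6488 = 129.685 m/s
In mph: 129.685 / 0.44704 = 290.097 mph

290 mph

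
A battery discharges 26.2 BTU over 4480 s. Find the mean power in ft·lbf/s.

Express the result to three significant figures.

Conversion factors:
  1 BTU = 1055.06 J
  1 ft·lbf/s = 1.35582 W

4.55 ft·lbf/s

26.2 BTU × 1055.06 → 27642.6 J
P = E / t = 27642.6 J / 4480 s = 6.17022 W
6.17022 W ÷ (1.35582 W/ft·lbf/s) = 4.55091 ft·lbf/s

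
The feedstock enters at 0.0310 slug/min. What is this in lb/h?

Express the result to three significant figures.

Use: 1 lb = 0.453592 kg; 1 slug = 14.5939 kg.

0.0310 slug/min × 14.5939 kg/slug ÷ 60 s/min = 0.00754018 kg/s
0.00754018 kg/s ÷ 0.453592 kg/lb × 3600 s/h = 59.8438 lb/h

59.8 lb/h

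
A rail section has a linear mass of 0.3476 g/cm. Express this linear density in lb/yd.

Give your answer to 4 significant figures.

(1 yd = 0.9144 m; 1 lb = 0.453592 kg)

0.07007 lb/yd

0.3476 g/cm × 0.001 kg/g ÷ 0.01 m/cm = 0.03476 kg/m
0.03476 kg/m ÷ 0.453592 kg/lb × 0.9144 m/yd = 0.070073 lb/yd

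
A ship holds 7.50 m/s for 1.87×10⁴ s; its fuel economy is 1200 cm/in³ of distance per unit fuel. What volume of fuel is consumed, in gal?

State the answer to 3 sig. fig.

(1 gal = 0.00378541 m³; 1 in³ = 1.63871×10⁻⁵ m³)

d = v × t = 7.5 × 18700 = 140250 m
1200 cm/in³ → 732283 m/m³
V = d / (distance per unit fuel) = 140250 / 732283 = 0.191524 m³
In gal: 0.191524 / 0.00378541 = 50.5953 gal

50.6 gal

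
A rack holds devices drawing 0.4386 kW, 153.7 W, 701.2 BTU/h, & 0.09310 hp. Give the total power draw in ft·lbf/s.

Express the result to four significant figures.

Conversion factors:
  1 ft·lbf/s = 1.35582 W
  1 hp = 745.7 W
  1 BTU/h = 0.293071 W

639.6 ft·lbf/s

0.4386 kW × 1000 = 438.6 W
153.7 W (already W)
701.2 BTU/h × 0.293071 = 205.501 W
0.09310 hp × 745.7 = 69.4247 W
Sum: 438.6 + 153.7 + 205.501 + 69.4247 = 867.226 W
In ft·lbf/s: 867.226 / 1.35582 = 639.632 ft·lbf/s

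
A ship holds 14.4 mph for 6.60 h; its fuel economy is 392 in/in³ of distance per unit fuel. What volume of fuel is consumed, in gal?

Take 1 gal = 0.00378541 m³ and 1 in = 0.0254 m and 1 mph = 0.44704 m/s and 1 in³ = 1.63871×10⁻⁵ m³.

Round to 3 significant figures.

14.4 mph → 6.43738 m/s
6.60 h → 23760 s
d = v × t = 6.43738 × 23760 = 152952 m
392 in/in³ → 607600 m/m³
V = d / (distance per unit fuel) = 152952 / 607600 = 0.251731 m³
In gal: 0.251731 / 0.00378541 = 66.5003 gal

66.5 gal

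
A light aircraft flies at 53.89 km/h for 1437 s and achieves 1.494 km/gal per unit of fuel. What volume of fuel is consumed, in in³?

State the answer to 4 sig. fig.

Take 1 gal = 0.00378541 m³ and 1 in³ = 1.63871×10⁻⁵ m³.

53.89 km/h → 14.9694 m/s
d = v × t = 14.9694 × 1437 = 21511 m
1.494 km/gal → 394673 m/m³
V = d / (distance per unit fuel) = 21511 / 394673 = 0.0545033 m³
In in³: 0.0545033 / 1.63871×10⁻⁵ = 3325.99 in³

3326 in³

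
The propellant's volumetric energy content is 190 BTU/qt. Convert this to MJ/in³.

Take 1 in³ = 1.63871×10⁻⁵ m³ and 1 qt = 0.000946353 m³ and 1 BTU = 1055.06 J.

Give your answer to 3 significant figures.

0.00347 MJ/in³

190 BTU/qt × 1055.06 J/BTU ÷ 0.000946353 m³/qt = 2.11825×10⁸ J/m³
2.11825×10⁸ J/m³ ÷ 1000000 J/MJ × 1.63871×10⁻⁵ m³/in³ = 0.0034712 MJ/in³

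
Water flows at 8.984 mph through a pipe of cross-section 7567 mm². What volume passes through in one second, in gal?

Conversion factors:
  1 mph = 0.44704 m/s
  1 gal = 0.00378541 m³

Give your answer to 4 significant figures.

8.984 mph × 0.44704 = 4.01621 m/s
7567 mm² × 10⁻⁶ = 0.007567 m²
V = v × A × t = 4.01621 m/s × 0.007567 m² × 1 s = 0.0303907 m³
0.0303907 m³ ÷ (0.00378541 m³/gal) = 8.02838 gal

8.028 gal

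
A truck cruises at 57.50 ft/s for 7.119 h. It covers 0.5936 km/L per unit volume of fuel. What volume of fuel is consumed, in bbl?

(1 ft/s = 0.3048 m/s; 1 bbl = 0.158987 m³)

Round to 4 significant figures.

4.759 bbl

57.50 ft/s → 17.526 m/s
7.119 h → 25628.4 s
d = v × t = 17.526 × 25628.4 = 449163 m
0.5936 km/L → 593600 m/m³
V = d / (distance per unit fuel) = 449163 / 593600 = 0.756676 m³
In bbl: 0.756676 / 0.158987 = 4.75936 bbl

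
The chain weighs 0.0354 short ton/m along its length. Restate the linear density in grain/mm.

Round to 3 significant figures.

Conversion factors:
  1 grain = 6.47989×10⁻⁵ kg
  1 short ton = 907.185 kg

496 grain/mm

0.0354 short ton/m × 907.185 kg/short ton = 32.1143 kg/m
32.1143 kg/m ÷ 6.47989×10⁻⁵ kg/grain × 0.001 m/mm = 495.599 grain/mm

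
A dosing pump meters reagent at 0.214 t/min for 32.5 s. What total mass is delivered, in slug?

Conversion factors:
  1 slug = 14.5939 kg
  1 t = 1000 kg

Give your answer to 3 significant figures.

7.94 slug

0.214 t/min → 3.56667 kg/s
m = ṁ × t = 3.56667 × 32.5 = 115.917 kg
In slug: 115.917 / 14.5939 = 7.94284 slug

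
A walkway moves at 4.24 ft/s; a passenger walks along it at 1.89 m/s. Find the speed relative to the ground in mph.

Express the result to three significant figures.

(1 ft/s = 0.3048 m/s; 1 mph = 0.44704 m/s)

7.12 mph

4.24 ft/s × 0.3048 = 1.29235 m/s
1.89 m/s (already m/s)
Total: 1.29235 + 1.89 = 3.18235 m/s
In mph: 3.18235 / 0.44704 = 7.11871 mph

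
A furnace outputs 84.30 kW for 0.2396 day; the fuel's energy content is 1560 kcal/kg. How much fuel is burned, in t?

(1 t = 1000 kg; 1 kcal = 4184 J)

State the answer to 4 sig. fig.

0.2674 t

84.30 kW → 84300 W
0.2396 day → 20701.4 s
E = P × t = 84300 × 20701.4 = 1.74513×10⁹ J
1560 kcal/kg → 6.52704×10⁶ J/kg
m = E / e_s = 1.74513×10⁹ / 6.52704×10⁶ = 267.369 kg
In t: 267.369 / 1000 = 0.267369 t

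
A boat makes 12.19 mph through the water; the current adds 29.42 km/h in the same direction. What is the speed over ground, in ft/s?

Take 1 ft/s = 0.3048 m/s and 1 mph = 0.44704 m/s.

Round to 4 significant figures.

12.19 mph × 0.44704 → 5.44942 m/s
29.42 km/h × (1/3.6) → 8.17222 m/s
Total: 5.44942 + 8.17222 = 13.6216 m/s
In ft/s: 13.6216 / 0.3048 = 44.6903 ft/s

44.69 ft/s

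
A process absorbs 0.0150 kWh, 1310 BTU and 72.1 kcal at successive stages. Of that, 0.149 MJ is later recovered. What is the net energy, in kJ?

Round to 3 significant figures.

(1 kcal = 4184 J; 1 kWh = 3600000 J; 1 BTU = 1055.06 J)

0.0150 kWh × 3600000 → 54000 J
1310 BTU × 1055.06 → 1.38213×10⁶ J
72.1 kcal × 4184 → 301666 J
0.149 MJ × 1000000 → 149000 J
Result: 54000 + 1.38213×10⁶ + 301666 − 149000 = 1.5888×10⁶ J
In kJ: 1.5888×10⁶ / 1000 = 1588.8 kJ

1590 kJ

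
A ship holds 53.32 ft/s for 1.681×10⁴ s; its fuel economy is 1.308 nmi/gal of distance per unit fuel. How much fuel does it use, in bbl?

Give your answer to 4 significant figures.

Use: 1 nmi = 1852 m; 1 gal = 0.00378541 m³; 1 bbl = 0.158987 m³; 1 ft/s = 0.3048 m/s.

2.685 bbl

53.32 ft/s → 16.2519 m/s
d = v × t = 16.2519 × 16810 = 273194 m
1.308 nmi/gal → 639935 m/m³
V = d / (distance per unit fuel) = 273194 / 639935 = 0.426909 m³
In bbl: 0.426909 / 0.158987 = 2.68518 bbl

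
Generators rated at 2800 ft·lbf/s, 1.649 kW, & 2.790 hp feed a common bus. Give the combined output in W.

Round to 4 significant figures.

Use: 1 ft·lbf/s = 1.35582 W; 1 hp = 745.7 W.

7526 W

2800 ft·lbf/s × 1.35582 = 3796.3 W
1.649 kW × 1000 = 1649 W
2.790 hp × 745.7 = 2080.5 W
Total: 3796.3 + 1649 + 2080.5 = 7525.8 W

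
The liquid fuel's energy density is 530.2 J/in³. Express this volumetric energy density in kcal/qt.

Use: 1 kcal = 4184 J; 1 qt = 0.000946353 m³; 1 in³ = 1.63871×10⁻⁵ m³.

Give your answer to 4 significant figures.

530.2 J/in³ ÷ 1.63871×10⁻⁵ m³/in³ = 3.23547×10⁷ J/m³
3.23547×10⁷ J/m³ ÷ 4184 J/kcal × 0.000946353 m³/qt = 7.31811 kcal/qt

7.318 kcal/qt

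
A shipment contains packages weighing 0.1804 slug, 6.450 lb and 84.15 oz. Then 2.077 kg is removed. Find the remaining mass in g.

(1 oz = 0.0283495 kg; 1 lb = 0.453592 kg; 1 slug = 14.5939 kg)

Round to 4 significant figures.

0.1804 slug × 14.5939 = 2.63274 kg
6.450 lb × 0.453592 = 2.92567 kg
84.15 oz × 0.0283495 = 2.38561 kg
2.077 kg (already kg)
Sum: 2.63274 + 2.92567 + 2.38561 − 2.077 = 5.86702 kg
In g: 5.86702 / 0.001 = 5867.02 g

5867 g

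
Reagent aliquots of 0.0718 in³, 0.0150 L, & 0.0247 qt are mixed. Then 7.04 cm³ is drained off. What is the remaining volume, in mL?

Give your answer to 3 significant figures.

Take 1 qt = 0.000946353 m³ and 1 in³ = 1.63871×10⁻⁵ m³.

0.0718 in³ × 1.63871×10⁻⁵ = 1.17659×10⁻⁶ m³
0.0150 L × 0.001 = 1.5×10⁻⁵ m³
0.0247 qt × 0.000946353 = 2.33749×10⁻⁵ m³
7.04 cm³ × 10⁻⁶ = 7.04×10⁻⁶ m³
Net: 1.17659×10⁻⁶ + 1.5×10⁻⁵ + 2.33749×10⁻⁵ − 7.04×10⁻⁶ = 3.25115×10⁻⁵ m³
In mL: 3.25115×10⁻⁵ / 10⁻⁶ = 32.5115 mL

32.5 mL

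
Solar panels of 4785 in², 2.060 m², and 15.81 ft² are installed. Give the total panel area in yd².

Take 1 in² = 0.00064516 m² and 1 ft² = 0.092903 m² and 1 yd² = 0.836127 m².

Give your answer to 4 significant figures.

4785 in² × 0.00064516 = 3.08709 m²
2.060 m² (already m²)
15.81 ft² × 0.092903 = 1.4688 m²
Total: 3.08709 + 2.06 + 1.4688 = 6.61589 m²
In yd²: 6.61589 / 0.836127 = 7.91254 yd²

7.913 yd²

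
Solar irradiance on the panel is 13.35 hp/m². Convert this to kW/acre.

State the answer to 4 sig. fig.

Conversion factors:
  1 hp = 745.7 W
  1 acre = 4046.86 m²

4.029×10⁴ kW/acre

13.35 hp/m² × 745.7 W/hp = 9955.1 W/m²
9955.1 W/m² ÷ 1000 W/kW × 4046.86 m²/acre = 40286.9 kW/acre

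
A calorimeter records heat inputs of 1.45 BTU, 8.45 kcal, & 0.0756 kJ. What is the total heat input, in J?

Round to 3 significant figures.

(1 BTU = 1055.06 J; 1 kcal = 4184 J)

3.70×10⁴ J

1.45 BTU × 1055.06 = 1529.84 J
8.45 kcal × 4184 = 35354.8 J
0.0756 kJ × 1000 = 75.6 J
Sum: 1529.84 + 35354.8 + 75.6 = 36960.2 J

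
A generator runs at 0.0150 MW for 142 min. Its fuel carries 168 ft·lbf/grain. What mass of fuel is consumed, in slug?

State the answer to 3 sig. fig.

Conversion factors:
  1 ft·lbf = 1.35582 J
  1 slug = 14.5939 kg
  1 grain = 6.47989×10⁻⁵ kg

2.49 slug

0.0150 MW → 15000 W
142 min → 8520 s
E = P × t = 15000 × 8520 = 1.278×10⁸ J
168 ft·lbf/grain → 3.51515×10⁶ J/kg
m = E / e_s = 1.278×10⁸ / 3.51515×10⁶ = 36.3569 kg
In slug: 36.3569 / 14.5939 = 2.49124 slug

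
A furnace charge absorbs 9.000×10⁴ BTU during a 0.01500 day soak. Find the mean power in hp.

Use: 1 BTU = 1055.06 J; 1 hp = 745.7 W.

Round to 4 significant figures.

98.25 hp

9.000×10⁴ BTU × 1055.06 → 9.49554×10⁷ J
0.01500 day × 86400 → 1296 s
P = E / t = 9.49554×10⁷ J / 1296 s = 73268.1 W
73268.1 W ÷ (745.7 W/hp) = 98.2541 hp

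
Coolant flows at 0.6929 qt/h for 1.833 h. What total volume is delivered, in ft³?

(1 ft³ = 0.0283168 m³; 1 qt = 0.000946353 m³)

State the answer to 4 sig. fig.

0.04245 ft³

0.6929 qt/h → 1.82147×10⁻⁷ m³/s
1.833 h → 6598.8 s
V = Q × t = 1.82147×10⁻⁷ × 6598.8 = 0.00120195 m³
In ft³: 0.00120195 / 0.0283168 = 0.0424465 ft³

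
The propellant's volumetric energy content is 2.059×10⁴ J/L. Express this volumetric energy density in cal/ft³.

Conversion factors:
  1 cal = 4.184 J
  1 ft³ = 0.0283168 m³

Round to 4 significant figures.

2.059×10⁴ J/L ÷ 0.001 m³/L = 2.059×10⁷ J/m³
2.059×10⁷ J/m³ ÷ 4.184 J/cal × 0.0283168 m³/ft³ = 139351 cal/ft³

1.394×10⁵ cal/ft³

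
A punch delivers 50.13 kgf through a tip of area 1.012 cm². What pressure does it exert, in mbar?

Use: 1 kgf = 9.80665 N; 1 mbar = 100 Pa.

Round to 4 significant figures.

4.858×10⁴ mbar

50.13 kgf × 9.80665 → 491.607 N
1.012 cm² × 0.0001 → 1.012×10⁻⁴ m²
P = F / A = 491.607 N / 1.012×10⁻⁴ m² = 4.85778×10⁶ Pa
4.85778×10⁶ Pa ÷ (100 Pa/mbar) = 48577.8 mbar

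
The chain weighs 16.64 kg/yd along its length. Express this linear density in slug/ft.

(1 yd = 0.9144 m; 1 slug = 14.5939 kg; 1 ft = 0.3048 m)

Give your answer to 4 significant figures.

0.3801 slug/ft

16.64 kg/yd ÷ 0.9144 m/yd = 18.1977 kg/m
18.1977 kg/m ÷ 14.5939 kg/slug × 0.3048 m/ft = 0.380067 slug/ft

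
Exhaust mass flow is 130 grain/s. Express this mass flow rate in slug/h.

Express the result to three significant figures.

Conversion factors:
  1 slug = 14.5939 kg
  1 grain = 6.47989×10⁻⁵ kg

130 grain/s × 6.47989×10⁻⁵ kg/grain = 0.00842386 kg/s
0.00842386 kg/s ÷ 14.5939 kg/slug × 3600 s/h = 2.07798 slug/h

2.08 slug/h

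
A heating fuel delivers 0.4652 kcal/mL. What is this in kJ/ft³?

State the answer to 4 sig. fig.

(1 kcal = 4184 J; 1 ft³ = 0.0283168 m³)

5.512×10⁴ kJ/ft³

0.4652 kcal/mL × 4184 J/kcal ÷ 10⁻⁶ m³/mL = 1.9464×10⁹ J/m³
1.9464×10⁹ J/m³ ÷ 1000 J/kJ × 0.0283168 m³/ft³ = 55115.8 kJ/ft³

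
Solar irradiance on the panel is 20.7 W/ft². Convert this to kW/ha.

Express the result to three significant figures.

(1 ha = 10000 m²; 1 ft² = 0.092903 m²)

20.7 W/ft² ÷ 0.092903 m²/ft² = 222.813 W/m²
222.813 W/m² ÷ 1000 W/kW × 10000 m²/ha = 2228.13 kW/ha

2230 kW/ha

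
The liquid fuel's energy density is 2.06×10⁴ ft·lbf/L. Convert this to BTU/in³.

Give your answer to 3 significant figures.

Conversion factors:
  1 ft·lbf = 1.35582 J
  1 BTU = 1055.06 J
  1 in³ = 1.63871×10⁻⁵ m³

0.434 BTU/in³

2.06×10⁴ ft·lbf/L × 1.35582 J/ft·lbf ÷ 0.001 m³/L = 2.79299×10⁷ J/m³
2.79299×10⁷ J/m³ ÷ 1055.06 J/BTU × 1.63871×10⁻⁵ m³/in³ = 0.433805 BTU/in³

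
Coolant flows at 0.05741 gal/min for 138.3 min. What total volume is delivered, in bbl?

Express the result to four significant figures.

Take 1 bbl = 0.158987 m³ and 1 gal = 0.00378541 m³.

0.05741 gal/min → 3.62201×10⁻⁶ m³/s
138.3 min → 8298 s
V = Q × t = 3.62201×10⁻⁶ × 8298 = 0.0300554 m³
In bbl: 0.0300554 / 0.158987 = 0.189043 bbl

0.1890 bbl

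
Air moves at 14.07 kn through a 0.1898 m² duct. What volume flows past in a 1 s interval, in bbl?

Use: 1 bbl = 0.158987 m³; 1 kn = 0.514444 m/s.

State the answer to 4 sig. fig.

14.07 kn × 0.514444 = 7.23823 m/s
V = v × A × t = 7.23823 m/s × 0.1898 m² × 1 s = 1.37382 m³
1.37382 m³ ÷ (0.158987 m³/bbl) = 8.64108 bbl

8.641 bbl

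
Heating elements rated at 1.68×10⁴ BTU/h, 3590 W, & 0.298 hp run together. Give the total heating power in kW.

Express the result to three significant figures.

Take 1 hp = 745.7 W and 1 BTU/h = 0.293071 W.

8.74 kW

1.68×10⁴ BTU/h × 0.293071 = 4923.59 W
3590 W (already W)
0.298 hp × 745.7 = 222.219 W
Combined: 4923.59 + 3590 + 222.219 = 8735.81 W
In kW: 8735.81 / 1000 = 8.73581 kW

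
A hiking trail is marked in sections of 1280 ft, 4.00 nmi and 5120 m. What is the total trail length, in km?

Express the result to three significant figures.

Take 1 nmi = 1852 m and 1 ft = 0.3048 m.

12.9 km

1280 ft × 0.3048 = 390.144 m
4.00 nmi × 1852 = 7408 m
5120 m (already m)
Total: 390.144 + 7408 + 5120 = 12918.1 m
In km: 12918.1 / 1000 = 12.9181 km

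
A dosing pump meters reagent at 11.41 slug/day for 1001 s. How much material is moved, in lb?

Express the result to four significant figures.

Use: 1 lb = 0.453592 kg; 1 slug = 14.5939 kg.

11.41 slug/day → 0.00192727 kg/s
m = ṁ × t = 0.00192727 × 1001 = 1.9292 kg
In lb: 1.9292 / 0.453592 = 4.25316 lb

4.253 lb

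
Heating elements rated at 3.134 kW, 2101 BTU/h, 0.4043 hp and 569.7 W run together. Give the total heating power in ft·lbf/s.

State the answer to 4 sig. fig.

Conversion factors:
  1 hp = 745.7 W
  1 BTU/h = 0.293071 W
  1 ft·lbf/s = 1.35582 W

3408 ft·lbf/s

3.134 kW × 1000 = 3134 W
2101 BTU/h × 0.293071 = 615.742 W
0.4043 hp × 745.7 = 301.487 W
569.7 W (already W)
Total: 3134 + 615.742 + 301.487 + 569.7 = 4620.93 W
In ft·lbf/s: 4620.93 / 1.35582 = 3408.22 ft·lbf/s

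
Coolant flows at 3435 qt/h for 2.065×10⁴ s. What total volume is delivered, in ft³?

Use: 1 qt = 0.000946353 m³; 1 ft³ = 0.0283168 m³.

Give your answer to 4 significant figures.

658.5 ft³

3435 qt/h → 9.02978×10⁻⁴ m³/s
V = Q × t = 9.02978×10⁻⁴ × 20650 = 18.6465 m³
In ft³: 18.6465 / 0.0283168 = 658.496 ft³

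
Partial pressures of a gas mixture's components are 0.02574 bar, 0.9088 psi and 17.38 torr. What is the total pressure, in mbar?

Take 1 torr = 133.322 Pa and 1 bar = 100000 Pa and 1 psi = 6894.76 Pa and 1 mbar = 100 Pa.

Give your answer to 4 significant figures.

0.02574 bar × 100000 → 2574 Pa
0.9088 psi × 6894.76 → 6265.96 Pa
17.38 torr × 133.322 → 2317.14 Pa
Combined: 2574 + 6265.96 + 2317.14 = 11157.1 Pa
In mbar: 11157.1 / 100 = 111.571 mbar

111.6 mbar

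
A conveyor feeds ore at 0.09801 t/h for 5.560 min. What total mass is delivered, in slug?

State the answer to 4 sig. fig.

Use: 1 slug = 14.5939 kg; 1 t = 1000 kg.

0.6223 slug

0.09801 t/h → 0.027225 kg/s
5.560 min → 333.6 s
m = ṁ × t = 0.027225 × 333.6 = 9.08226 kg
In slug: 9.08226 / 14.5939 = 0.622333 slug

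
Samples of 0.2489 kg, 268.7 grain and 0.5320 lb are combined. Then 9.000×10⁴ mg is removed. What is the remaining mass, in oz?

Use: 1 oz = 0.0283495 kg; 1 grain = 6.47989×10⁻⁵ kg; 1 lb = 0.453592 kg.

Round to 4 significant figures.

14.73 oz

0.2489 kg (already kg)
268.7 grain × 6.47989×10⁻⁵ → 0.0174115 kg
0.5320 lb × 0.453592 → 0.241311 kg
9.000×10⁴ mg × 10⁻⁶ → 0.09 kg
Net: 0.2489 + 0.0174115 + 0.241311 − 0.09 = 0.417622 kg
In oz: 0.417622 / 0.0283495 = 14.7312 oz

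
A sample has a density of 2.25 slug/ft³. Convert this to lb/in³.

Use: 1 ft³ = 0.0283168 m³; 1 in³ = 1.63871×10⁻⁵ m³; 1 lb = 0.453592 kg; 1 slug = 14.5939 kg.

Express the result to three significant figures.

2.25 slug/ft³ × 14.5939 kg/slug ÷ 0.0283168 m³/ft³ = 1159.6 kg/m³
1159.6 kg/m³ ÷ 0.453592 kg/lb × 1.63871×10⁻⁵ m³/in³ = 0.0418933 lb/in³

0.0419 lb/in³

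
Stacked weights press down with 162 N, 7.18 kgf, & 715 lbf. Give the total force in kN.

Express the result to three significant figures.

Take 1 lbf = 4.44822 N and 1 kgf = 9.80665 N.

3.41 kN

162 N (already N)
7.18 kgf × 9.80665 = 70.4117 N
715 lbf × 4.44822 = 3180.48 N
Total: 162 + 70.4117 + 3180.48 = 3412.89 N
In kN: 3412.89 / 1000 = 3.41289 kN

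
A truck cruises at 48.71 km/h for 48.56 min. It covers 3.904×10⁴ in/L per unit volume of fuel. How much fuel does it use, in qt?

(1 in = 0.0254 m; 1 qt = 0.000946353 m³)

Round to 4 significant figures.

42.01 qt

48.71 km/h → 13.5306 m/s
48.56 min → 2913.6 s
d = v × t = 13.5306 × 2913.6 = 39422.8 m
3.904×10⁴ in/L → 991616 m/m³
V = d / (distance per unit fuel) = 39422.8 / 991616 = 0.0397561 m³
In qt: 0.0397561 / 0.000946353 = 42.0098 qt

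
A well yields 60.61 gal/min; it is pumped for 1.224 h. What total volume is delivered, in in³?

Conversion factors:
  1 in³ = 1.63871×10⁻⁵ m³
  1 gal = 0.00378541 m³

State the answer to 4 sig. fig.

1.028×10⁶ in³

60.61 gal/min → 0.0038239 m³/s
1.224 h → 4406.4 s
V = Q × t = 0.0038239 × 4406.4 = 16.8496 m³
In in³: 16.8496 / 1.63871×10⁻⁵ = 1.02822×10⁶ in³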